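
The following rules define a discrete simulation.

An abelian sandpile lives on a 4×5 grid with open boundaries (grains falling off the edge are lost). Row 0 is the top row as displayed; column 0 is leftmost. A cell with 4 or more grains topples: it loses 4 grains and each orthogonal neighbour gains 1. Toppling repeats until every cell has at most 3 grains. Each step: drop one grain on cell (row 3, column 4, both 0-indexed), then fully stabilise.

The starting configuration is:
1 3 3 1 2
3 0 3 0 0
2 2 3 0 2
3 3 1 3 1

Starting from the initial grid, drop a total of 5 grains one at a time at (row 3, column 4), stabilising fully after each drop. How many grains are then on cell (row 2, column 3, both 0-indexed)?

t=0: 1 3 3 1 2
3 0 3 0 0
2 2 3 0 2
3 3 1 3 1
t=1: 1 3 3 1 2
3 0 3 0 0
2 2 3 0 2
3 3 1 3 2
t=2: 1 3 3 1 2
3 0 3 0 0
2 2 3 0 2
3 3 1 3 3
t=3: 1 3 3 1 2
3 0 3 0 0
2 2 3 1 3
3 3 2 0 1
t=4: 1 3 3 1 2
3 0 3 0 0
2 2 3 1 3
3 3 2 0 2
t=5: 1 3 3 1 2
3 0 3 0 0
2 2 3 1 3
3 3 2 0 3

1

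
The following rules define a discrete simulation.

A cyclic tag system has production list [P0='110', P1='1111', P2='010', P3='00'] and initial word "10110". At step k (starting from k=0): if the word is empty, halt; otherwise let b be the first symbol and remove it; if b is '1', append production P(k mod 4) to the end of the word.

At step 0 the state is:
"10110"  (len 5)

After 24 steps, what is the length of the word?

k=0  "10110"  (len 5)
k=1  "0110110"  (len 7)
k=2  "110110"  (len 6)
k=3  "10110010"  (len 8)
k=4  "011001000"  (len 9)
k=5  "11001000"  (len 8)
k=6  "10010001111"  (len 11)
k=7  "0010001111010"  (len 13)
k=8  "010001111010"  (len 12)
k=9  "10001111010"  (len 11)
k=10  "00011110101111"  (len 14)
k=11  "0011110101111"  (len 13)
k=12  "011110101111"  (len 12)
k=13  "11110101111"  (len 11)
k=14  "11101011111111"  (len 14)
k=15  "1101011111111010"  (len 16)
k=16  "10101111111101000"  (len 17)
k=17  "0101111111101000110"  (len 19)
k=18  "101111111101000110"  (len 18)
k=19  "01111111101000110010"  (len 20)
k=20  "1111111101000110010"  (len 19)
k=21  "111111101000110010110"  (len 21)
k=22  "111111010001100101101111"  (len 24)
k=23  "11111010001100101101111010"  (len 26)
k=24  "111101000110010110111101000"  (len 27)

27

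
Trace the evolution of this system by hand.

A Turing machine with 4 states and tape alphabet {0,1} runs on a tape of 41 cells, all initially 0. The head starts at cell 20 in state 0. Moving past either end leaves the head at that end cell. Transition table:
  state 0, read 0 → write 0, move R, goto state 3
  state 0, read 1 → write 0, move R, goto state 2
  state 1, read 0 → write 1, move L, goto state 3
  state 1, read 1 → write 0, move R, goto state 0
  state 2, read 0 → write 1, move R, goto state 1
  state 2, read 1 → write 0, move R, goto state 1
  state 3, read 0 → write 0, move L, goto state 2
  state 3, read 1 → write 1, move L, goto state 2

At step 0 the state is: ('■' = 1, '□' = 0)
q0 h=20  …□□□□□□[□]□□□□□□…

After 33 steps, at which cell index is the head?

step 0: q0 h=20  …□□□□□□[□]□□□□□□…
step 1: q3 h=21  …□□□□□□[□]□□□□□□…
step 2: q2 h=20  …□□□□□□[□]□□□□□□…
step 3: q1 h=21  …□□□□□■[□]□□□□□□…
step 4: q3 h=20  …□□□□□□[■]■□□□□□…
step 5: q2 h=19  …□□□□□□[□]■■□□□□…
step 6: q1 h=20  …□□□□□■[■]■□□□□□…
step 7: q0 h=21  …□□□□■□[■]□□□□□□…
step 8: q2 h=22  …□□□■□□[□]□□□□□□…
step 9: q1 h=23  …□□■□□■[□]□□□□□□…
step 10: q3 h=22  …□□□■□□[■]■□□□□□…
step 11: q2 h=21  …□□□□■□[□]■■□□□□…
step 12: q1 h=22  …□□□■□■[■]■□□□□□…
step 13: q0 h=23  …□□■□■□[■]□□□□□□…
step 14: q2 h=24  …□■□■□□[□]□□□□□□…
step 15: q1 h=25  …■□■□□■[□]□□□□□□…
step 16: q3 h=24  …□■□■□□[■]■□□□□□…
step 17: q2 h=23  …□□■□■□[□]■■□□□□…
step 18: q1 h=24  …□■□■□■[■]■□□□□□…
step 19: q0 h=25  …■□■□■□[■]□□□□□□…
step 20: q2 h=26  …□■□■□□[□]□□□□□□…
step 21: q1 h=27  …■□■□□■[□]□□□□□□…
step 22: q3 h=26  …□■□■□□[■]■□□□□□…
step 23: q2 h=25  …■□■□■□[□]■■□□□□…
step 24: q1 h=26  …□■□■□■[■]■□□□□□…
step 25: q0 h=27  …■□■□■□[■]□□□□□□…
step 26: q2 h=28  …□■□■□□[□]□□□□□□…
step 27: q1 h=29  …■□■□□■[□]□□□□□□…
step 28: q3 h=28  …□■□■□□[■]■□□□□□…
step 29: q2 h=27  …■□■□■□[□]■■□□□□…
step 30: q1 h=28  …□■□■□■[■]■□□□□□…
step 31: q0 h=29  …■□■□■□[■]□□□□□□…
step 32: q2 h=30  …□■□■□□[□]□□□□□□…
step 33: q1 h=31  …■□■□□■[□]□□□□□□…

31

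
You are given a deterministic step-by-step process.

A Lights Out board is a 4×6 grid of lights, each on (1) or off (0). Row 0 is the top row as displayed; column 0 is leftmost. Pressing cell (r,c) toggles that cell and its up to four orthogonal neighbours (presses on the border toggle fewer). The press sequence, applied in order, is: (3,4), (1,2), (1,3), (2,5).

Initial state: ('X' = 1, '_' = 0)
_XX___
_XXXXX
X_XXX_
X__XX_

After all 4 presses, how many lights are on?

[0] _XX___
_XXXXX
X_XXX_
X__XX_
[1] _XX___
_XXXXX
X_XX__
X____X
[2] _X____
____XX
X__X__
X____X
[3] _X_X__
__XX_X
X_____
X____X
[4] _X_X__
__XX__
X___XX
X_____

8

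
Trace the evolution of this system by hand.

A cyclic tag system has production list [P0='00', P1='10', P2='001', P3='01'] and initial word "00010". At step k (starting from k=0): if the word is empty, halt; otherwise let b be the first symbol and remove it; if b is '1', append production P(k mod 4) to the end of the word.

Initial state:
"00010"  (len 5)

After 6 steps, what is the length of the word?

k=0  "00010"  (len 5)
k=1  "0010"  (len 4)
k=2  "010"  (len 3)
k=3  "10"  (len 2)
k=4  "001"  (len 3)
k=5  "01"  (len 2)
k=6  "1"  (len 1)

1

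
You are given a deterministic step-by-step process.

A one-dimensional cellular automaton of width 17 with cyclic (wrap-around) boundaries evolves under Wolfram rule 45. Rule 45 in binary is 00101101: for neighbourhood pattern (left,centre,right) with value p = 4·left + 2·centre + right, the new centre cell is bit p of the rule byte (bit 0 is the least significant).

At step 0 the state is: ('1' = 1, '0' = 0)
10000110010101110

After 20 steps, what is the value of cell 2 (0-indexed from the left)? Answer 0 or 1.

1

0) 10000110010101110
1) 10110100011111001
2) 01101101010000001
3) 11011011110111101
4) 00110110001100011
5) 00101100101001010
6) 10111000111001110
7) 11100010100001001
8) 00001011101101001
9) 01101110011011001
10) 11011000010110001
11) 00110011011100101
12) 00100010110000111
13) 00101011100110100
14) 10111110000101101
15) 01100000110111011
16) 11001110101100110
17) 10001001111000101
18) 00101001000010111
19) 00111001011011100
20) 10100001110110001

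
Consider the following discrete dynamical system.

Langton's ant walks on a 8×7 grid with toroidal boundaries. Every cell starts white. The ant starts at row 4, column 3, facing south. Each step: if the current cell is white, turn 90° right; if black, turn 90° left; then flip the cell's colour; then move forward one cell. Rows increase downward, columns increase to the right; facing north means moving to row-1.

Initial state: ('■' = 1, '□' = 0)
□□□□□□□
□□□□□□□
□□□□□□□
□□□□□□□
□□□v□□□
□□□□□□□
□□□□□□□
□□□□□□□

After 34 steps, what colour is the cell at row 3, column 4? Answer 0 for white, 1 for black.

0

gen 0: □□□□□□□
□□□□□□□
□□□□□□□
□□□□□□□
□□□v□□□
□□□□□□□
□□□□□□□
□□□□□□□
gen 1: □□□□□□□
□□□□□□□
□□□□□□□
□□□□□□□
□□<■□□□
□□□□□□□
□□□□□□□
□□□□□□□
gen 2: □□□□□□□
□□□□□□□
□□□□□□□
□□^□□□□
□□■■□□□
□□□□□□□
□□□□□□□
□□□□□□□
gen 3: □□□□□□□
□□□□□□□
□□□□□□□
□□■>□□□
□□■■□□□
□□□□□□□
□□□□□□□
□□□□□□□
gen 4: □□□□□□□
□□□□□□□
□□□□□□□
□□■■□□□
□□■v□□□
□□□□□□□
□□□□□□□
□□□□□□□
gen 5: □□□□□□□
□□□□□□□
□□□□□□□
□□■■□□□
□□■□>□□
□□□□□□□
□□□□□□□
□□□□□□□
gen 6: □□□□□□□
□□□□□□□
□□□□□□□
□□■■□□□
□□■□■□□
□□□□v□□
□□□□□□□
□□□□□□□
gen 7: □□□□□□□
□□□□□□□
□□□□□□□
□□■■□□□
□□■□■□□
□□□<■□□
□□□□□□□
□□□□□□□
gen 8: □□□□□□□
□□□□□□□
□□□□□□□
□□■■□□□
□□■^■□□
□□□■■□□
□□□□□□□
□□□□□□□
gen 9: □□□□□□□
□□□□□□□
□□□□□□□
□□■■□□□
□□■■>□□
□□□■■□□
□□□□□□□
□□□□□□□
gen 10: □□□□□□□
□□□□□□□
□□□□□□□
□□■■^□□
□□■■□□□
□□□■■□□
□□□□□□□
□□□□□□□
gen 11: □□□□□□□
□□□□□□□
□□□□□□□
□□■■■>□
□□■■□□□
□□□■■□□
□□□□□□□
□□□□□□□
gen 12: □□□□□□□
□□□□□□□
□□□□□□□
□□■■■■□
□□■■□v□
□□□■■□□
□□□□□□□
□□□□□□□
gen 13: □□□□□□□
□□□□□□□
□□□□□□□
□□■■■■□
□□■■<■□
□□□■■□□
□□□□□□□
□□□□□□□
gen 14: □□□□□□□
□□□□□□□
□□□□□□□
□□■■^■□
□□■■■■□
□□□■■□□
□□□□□□□
□□□□□□□
gen 15: □□□□□□□
□□□□□□□
□□□□□□□
□□■<□■□
□□■■■■□
□□□■■□□
□□□□□□□
□□□□□□□
gen 16: □□□□□□□
□□□□□□□
□□□□□□□
□□■□□■□
□□■v■■□
□□□■■□□
□□□□□□□
□□□□□□□
gen 17: □□□□□□□
□□□□□□□
□□□□□□□
□□■□□■□
□□■□>■□
□□□■■□□
□□□□□□□
□□□□□□□
gen 18: □□□□□□□
□□□□□□□
□□□□□□□
□□■□^■□
□□■□□■□
□□□■■□□
□□□□□□□
□□□□□□□
gen 19: □□□□□□□
□□□□□□□
□□□□□□□
□□■□■>□
□□■□□■□
□□□■■□□
□□□□□□□
□□□□□□□
gen 20: □□□□□□□
□□□□□□□
□□□□□^□
□□■□■□□
□□■□□■□
□□□■■□□
□□□□□□□
□□□□□□□
gen 21: □□□□□□□
□□□□□□□
□□□□□■>
□□■□■□□
□□■□□■□
□□□■■□□
□□□□□□□
□□□□□□□
gen 22: □□□□□□□
□□□□□□□
□□□□□■■
□□■□■□v
□□■□□■□
□□□■■□□
□□□□□□□
□□□□□□□
gen 23: □□□□□□□
□□□□□□□
□□□□□■■
□□■□■<■
□□■□□■□
□□□■■□□
□□□□□□□
□□□□□□□
gen 24: □□□□□□□
□□□□□□□
□□□□□^■
□□■□■■■
□□■□□■□
□□□■■□□
□□□□□□□
□□□□□□□
gen 25: □□□□□□□
□□□□□□□
□□□□<□■
□□■□■■■
□□■□□■□
□□□■■□□
□□□□□□□
□□□□□□□
gen 26: □□□□□□□
□□□□^□□
□□□□■□■
□□■□■■■
□□■□□■□
□□□■■□□
□□□□□□□
□□□□□□□
gen 27: □□□□□□□
□□□□■>□
□□□□■□■
□□■□■■■
□□■□□■□
□□□■■□□
□□□□□□□
□□□□□□□
gen 28: □□□□□□□
□□□□■■□
□□□□■v■
□□■□■■■
□□■□□■□
□□□■■□□
□□□□□□□
□□□□□□□
gen 29: □□□□□□□
□□□□■■□
□□□□<■■
□□■□■■■
□□■□□■□
□□□■■□□
□□□□□□□
□□□□□□□
gen 30: □□□□□□□
□□□□■■□
□□□□□■■
□□■□v■■
□□■□□■□
□□□■■□□
□□□□□□□
□□□□□□□
gen 31: □□□□□□□
□□□□■■□
□□□□□■■
□□■□□>■
□□■□□■□
□□□■■□□
□□□□□□□
□□□□□□□
gen 32: □□□□□□□
□□□□■■□
□□□□□^■
□□■□□□■
□□■□□■□
□□□■■□□
□□□□□□□
□□□□□□□
gen 33: □□□□□□□
□□□□■■□
□□□□<□■
□□■□□□■
□□■□□■□
□□□■■□□
□□□□□□□
□□□□□□□
gen 34: □□□□□□□
□□□□^■□
□□□□■□■
□□■□□□■
□□■□□■□
□□□■■□□
□□□□□□□
□□□□□□□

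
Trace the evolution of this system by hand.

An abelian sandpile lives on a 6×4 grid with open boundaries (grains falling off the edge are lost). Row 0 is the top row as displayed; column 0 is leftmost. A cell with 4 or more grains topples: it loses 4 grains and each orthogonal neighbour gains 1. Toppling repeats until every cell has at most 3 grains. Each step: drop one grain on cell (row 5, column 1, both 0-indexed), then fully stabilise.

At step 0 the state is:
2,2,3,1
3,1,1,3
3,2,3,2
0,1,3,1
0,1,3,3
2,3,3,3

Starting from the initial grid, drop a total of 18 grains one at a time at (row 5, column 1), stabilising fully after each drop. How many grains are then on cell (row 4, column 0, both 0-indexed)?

1

step 0: 2,2,3,1
3,1,1,3
3,2,3,2
0,1,3,1
0,1,3,3
2,3,3,3
step 1: 2,2,3,1
3,1,2,3
3,3,0,3
0,2,1,3
0,3,2,1
3,1,2,1
step 2: 2,2,3,1
3,1,2,3
3,3,0,3
0,2,1,3
0,3,2,1
3,2,2,1
step 3: 2,2,3,1
3,1,2,3
3,3,0,3
0,2,1,3
0,3,2,1
3,3,2,1
step 4: 2,2,3,1
3,1,2,3
3,3,0,3
0,3,1,3
2,0,3,1
0,2,3,1
step 5: 2,2,3,1
3,1,2,3
3,3,0,3
0,3,1,3
2,0,3,1
0,3,3,1
step 6: 2,2,3,1
3,1,2,3
3,3,0,3
0,3,2,3
2,2,0,2
1,1,1,2
step 7: 2,2,3,1
3,1,2,3
3,3,0,3
0,3,2,3
2,2,0,2
1,2,1,2
step 8: 2,2,3,1
3,1,2,3
3,3,0,3
0,3,2,3
2,2,0,2
1,3,1,2
step 9: 2,2,3,1
3,1,2,3
3,3,0,3
0,3,2,3
2,3,0,2
2,0,2,2
step 10: 2,2,3,1
3,1,2,3
3,3,0,3
0,3,2,3
2,3,0,2
2,1,2,2
step 11: 2,2,3,1
3,1,2,3
3,3,0,3
0,3,2,3
2,3,0,2
2,2,2,2
step 12: 2,2,3,1
3,1,2,3
3,3,0,3
0,3,2,3
2,3,0,2
2,3,2,2
step 13: 3,2,3,1
0,3,2,3
1,1,1,3
2,1,3,3
3,1,1,2
3,1,3,2
step 14: 3,2,3,1
0,3,2,3
1,1,1,3
2,1,3,3
3,1,1,2
3,2,3,2
step 15: 3,2,3,1
0,3,2,3
1,1,1,3
2,1,3,3
3,1,1,2
3,3,3,2
step 16: 3,2,3,1
0,3,2,3
1,1,1,3
3,1,3,3
0,3,2,2
1,2,0,3
step 17: 3,2,3,1
0,3,2,3
1,1,1,3
3,1,3,3
0,3,2,2
1,3,0,3
step 18: 3,2,3,1
0,3,2,3
1,1,1,3
3,2,3,3
1,0,3,2
2,1,1,3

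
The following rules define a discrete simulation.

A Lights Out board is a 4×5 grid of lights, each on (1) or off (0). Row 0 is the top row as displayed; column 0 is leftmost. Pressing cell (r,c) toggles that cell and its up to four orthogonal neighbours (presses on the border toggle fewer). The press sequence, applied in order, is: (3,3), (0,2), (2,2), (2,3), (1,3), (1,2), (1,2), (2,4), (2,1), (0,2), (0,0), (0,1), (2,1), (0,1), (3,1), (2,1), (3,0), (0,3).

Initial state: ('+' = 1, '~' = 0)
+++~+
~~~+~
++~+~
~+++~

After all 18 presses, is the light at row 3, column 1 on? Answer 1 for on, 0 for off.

0

0) +++~+
~~~+~
++~+~
~+++~
1) +++~+
~~~+~
++~~~
~+~~+
2) +~~++
~~++~
++~~~
~+~~+
3) +~~++
~~~+~
+~++~
~++~+
4) +~~++
~~~~~
+~~~+
~++++
5) +~~~+
~~+++
+~~++
~++++
6) +~+~+
~+~~+
+~+++
~++++
7) +~~~+
~~+++
+~~++
~++++
8) +~~~+
~~++~
+~~~~
~+++~
9) +~~~+
~+++~
~++~~
~~++~
10) +++++
~+~+~
~++~~
~~++~
11) ~~+++
++~+~
~++~~
~~++~
12) ++~++
+~~+~
~++~~
~~++~
13) ++~++
++~+~
+~~~~
~+++~
14) ~~+++
+~~+~
+~~~~
~+++~
15) ~~+++
+~~+~
++~~~
+~~+~
16) ~~+++
++~+~
~~+~~
++~+~
17) ~~+++
++~+~
+~+~~
~~~+~
18) ~~~~~
++~~~
+~+~~
~~~+~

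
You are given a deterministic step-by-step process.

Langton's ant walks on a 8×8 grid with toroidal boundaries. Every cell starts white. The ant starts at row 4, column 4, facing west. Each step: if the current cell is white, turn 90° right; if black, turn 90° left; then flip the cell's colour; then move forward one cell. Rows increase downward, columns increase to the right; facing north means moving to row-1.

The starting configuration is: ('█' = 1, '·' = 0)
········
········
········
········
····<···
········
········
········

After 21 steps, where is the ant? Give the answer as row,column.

step 0: ········
········
········
········
····<···
········
········
········
step 1: ········
········
········
····^···
····█···
········
········
········
step 2: ········
········
········
····█>··
····█···
········
········
········
step 3: ········
········
········
····██··
····█v··
········
········
········
step 4: ········
········
········
····██··
····<█··
········
········
········
step 5: ········
········
········
····██··
·····█··
····v···
········
········
step 6: ········
········
········
····██··
·····█··
···<█···
········
········
step 7: ········
········
········
····██··
···^·█··
···██···
········
········
step 8: ········
········
········
····██··
···█>█··
···██···
········
········
step 9: ········
········
········
····██··
···███··
···█v···
········
········
step 10: ········
········
········
····██··
···███··
···█·>··
········
········
step 11: ········
········
········
····██··
···███··
···█·█··
·····v··
········
step 12: ········
········
········
····██··
···███··
···█·█··
····<█··
········
step 13: ········
········
········
····██··
···███··
···█^█··
····██··
········
step 14: ········
········
········
····██··
···███··
···██>··
····██··
········
step 15: ········
········
········
····██··
···██^··
···██···
····██··
········
step 16: ········
········
········
····██··
···█<···
···██···
····██··
········
step 17: ········
········
········
····██··
···█····
···█v···
····██··
········
step 18: ········
········
········
····██··
···█····
···█·>··
····██··
········
step 19: ········
········
········
····██··
···█····
···█·█··
····█v··
········
step 20: ········
········
········
····██··
···█····
···█·█··
····█·>·
········
step 21: ········
········
········
····██··
···█····
···█·█··
····█·█·
······v·

7,6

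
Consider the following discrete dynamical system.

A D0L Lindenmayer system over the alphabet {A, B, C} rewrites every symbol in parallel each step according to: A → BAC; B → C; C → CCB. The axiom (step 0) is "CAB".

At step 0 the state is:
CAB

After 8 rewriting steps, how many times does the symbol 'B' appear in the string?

t=0: CAB
t=1: CCBBACC
t=2: CCBCCBCCBACCCBCCB
t=3: CCBCCBCCCBCCBCCCBCCBCBACCCBCCBCCBCCCBCCBC
t=4: CCBCCBCCCBCCBCCCBCCBCCBCCCBCCBCCCBCCBCCBCCCBCCBCCCBCBACCCBCCBCCBCCCBCCBCCCBCCBCCCBCCBCCBCCCBCCBCCCB
t=5: CCBCCBCCCBCCBCCCBCCBCCBCCCBCCBCCCBCCBCCBCCCBCCBCCCBCCBCCCB…CCBCCBCCCBCCBCCBCCCBCCBCCCBCCBCCCBCCBCCBCCCBCCBCCCBCCBCCBC  (len 239)
t=6: CCBCCBCCCBCCBCCCBCCBCCBCCCBCCBCCCBCCBCCBCCCBCCBCCCBCCBCCCB…CCBCCBCCCBCCBCCCBCCBCCBCCCBCCBCCCBCCBCCBCCCBCCBCCCBCCBCCCB  (len 577)
t=7: CCBCCBCCCBCCBCCCBCCBCCBCCCBCCBCCCBCCBCCBCCCBCCBCCCBCCBCCCB…CCBCCBCCCBCCBCCCBCCBCCBCCCBCCBCCCBCCBCCBCCCBCCBCCCBCCBCCBC  (len 1393)
t=8: CCBCCBCCCBCCBCCCBCCBCCBCCCBCCBCCCBCCBCCBCCCBCCBCCCBCCBCCCB…CCBCCBCCCBCCBCCCBCCBCCBCCCBCCBCCCBCCBCCBCCCBCCBCCCBCCBCCCB  (len 3363)

985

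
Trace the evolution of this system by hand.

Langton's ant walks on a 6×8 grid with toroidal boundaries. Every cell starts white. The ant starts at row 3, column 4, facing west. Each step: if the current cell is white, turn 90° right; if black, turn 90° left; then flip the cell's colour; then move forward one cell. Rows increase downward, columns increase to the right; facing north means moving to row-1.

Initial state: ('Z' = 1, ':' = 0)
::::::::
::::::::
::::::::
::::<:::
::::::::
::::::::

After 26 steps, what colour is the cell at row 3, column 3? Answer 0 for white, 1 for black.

gen 0: ::::::::
::::::::
::::::::
::::<:::
::::::::
::::::::
gen 1: ::::::::
::::::::
::::^:::
::::Z:::
::::::::
::::::::
gen 2: ::::::::
::::::::
::::Z>::
::::Z:::
::::::::
::::::::
gen 3: ::::::::
::::::::
::::ZZ::
::::Zv::
::::::::
::::::::
gen 4: ::::::::
::::::::
::::ZZ::
::::<Z::
::::::::
::::::::
gen 5: ::::::::
::::::::
::::ZZ::
:::::Z::
::::v:::
::::::::
gen 6: ::::::::
::::::::
::::ZZ::
:::::Z::
:::<Z:::
::::::::
gen 7: ::::::::
::::::::
::::ZZ::
:::^:Z::
:::ZZ:::
::::::::
gen 8: ::::::::
::::::::
::::ZZ::
:::Z>Z::
:::ZZ:::
::::::::
gen 9: ::::::::
::::::::
::::ZZ::
:::ZZZ::
:::Zv:::
::::::::
gen 10: ::::::::
::::::::
::::ZZ::
:::ZZZ::
:::Z:>::
::::::::
gen 11: ::::::::
::::::::
::::ZZ::
:::ZZZ::
:::Z:Z::
:::::v::
gen 12: ::::::::
::::::::
::::ZZ::
:::ZZZ::
:::Z:Z::
::::<Z::
gen 13: ::::::::
::::::::
::::ZZ::
:::ZZZ::
:::Z^Z::
::::ZZ::
gen 14: ::::::::
::::::::
::::ZZ::
:::ZZZ::
:::ZZ>::
::::ZZ::
gen 15: ::::::::
::::::::
::::ZZ::
:::ZZ^::
:::ZZ:::
::::ZZ::
gen 16: ::::::::
::::::::
::::ZZ::
:::Z<:::
:::ZZ:::
::::ZZ::
gen 17: ::::::::
::::::::
::::ZZ::
:::Z::::
:::Zv:::
::::ZZ::
gen 18: ::::::::
::::::::
::::ZZ::
:::Z::::
:::Z:>::
::::ZZ::
gen 19: ::::::::
::::::::
::::ZZ::
:::Z::::
:::Z:Z::
::::Zv::
gen 20: ::::::::
::::::::
::::ZZ::
:::Z::::
:::Z:Z::
::::Z:>:
gen 21: ::::::v:
::::::::
::::ZZ::
:::Z::::
:::Z:Z::
::::Z:Z:
gen 22: :::::<Z:
::::::::
::::ZZ::
:::Z::::
:::Z:Z::
::::Z:Z:
gen 23: :::::ZZ:
::::::::
::::ZZ::
:::Z::::
:::Z:Z::
::::Z^Z:
gen 24: :::::ZZ:
::::::::
::::ZZ::
:::Z::::
:::Z:Z::
::::ZZ>:
gen 25: :::::ZZ:
::::::::
::::ZZ::
:::Z::::
:::Z:Z^:
::::ZZ::
gen 26: :::::ZZ:
::::::::
::::ZZ::
:::Z::::
:::Z:ZZ>
::::ZZ::

1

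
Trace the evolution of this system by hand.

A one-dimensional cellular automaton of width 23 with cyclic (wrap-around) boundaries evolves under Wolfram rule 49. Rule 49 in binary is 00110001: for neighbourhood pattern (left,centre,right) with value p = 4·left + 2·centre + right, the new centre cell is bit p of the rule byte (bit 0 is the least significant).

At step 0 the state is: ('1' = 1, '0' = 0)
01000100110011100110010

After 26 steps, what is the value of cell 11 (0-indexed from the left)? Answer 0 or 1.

1

gen 0: 01000100110011100110010
gen 1: 00110010001000010001001
gen 2: 10001001100111001100100
gen 3: 01100100010000100010010
gen 4: 00010011001110011001001
gen 5: 11001000100001000100100
gen 6: 00100110011100110010010
gen 7: 10010001000010001001001
gen 8: 01001100111001100100100
gen 9: 00100010000100010010011
gen 10: 10011001110011001001000
gen 11: 01000100001000100100110
gen 12: 00110011100110010010001
gen 13: 10001000010001001001100
gen 14: 01100111001100100100010
gen 15: 00010000100010010011001
gen 16: 11001110011001001000100
gen 17: 00100001000100100110010
gen 18: 10011100110010010001001
gen 19: 01000010001001001100100
gen 20: 00111001100100100010011
gen 21: 10000100010010011001000
gen 22: 01110011001001000100110
gen 23: 00001000100100110010001
gen 24: 11100110010010001001100
gen 25: 00010001001001100100010
gen 26: 11001100100100010011001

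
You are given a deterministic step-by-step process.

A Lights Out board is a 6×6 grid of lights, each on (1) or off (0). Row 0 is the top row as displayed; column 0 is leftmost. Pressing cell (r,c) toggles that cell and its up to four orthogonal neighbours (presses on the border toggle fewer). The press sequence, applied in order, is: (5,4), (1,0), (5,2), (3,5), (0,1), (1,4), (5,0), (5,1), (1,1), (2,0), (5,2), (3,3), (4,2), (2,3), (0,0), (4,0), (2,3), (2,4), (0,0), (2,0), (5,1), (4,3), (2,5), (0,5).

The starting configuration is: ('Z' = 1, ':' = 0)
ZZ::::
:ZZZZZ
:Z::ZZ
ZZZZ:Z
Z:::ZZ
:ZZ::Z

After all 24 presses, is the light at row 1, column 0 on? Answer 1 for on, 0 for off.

0

k=0  ZZ::::
:ZZZZZ
:Z::ZZ
ZZZZ:Z
Z:::ZZ
:ZZ::Z
k=1  ZZ::::
:ZZZZZ
:Z::ZZ
ZZZZ:Z
Z::::Z
:ZZZZ:
k=2  :Z::::
Z:ZZZZ
ZZ::ZZ
ZZZZ:Z
Z::::Z
:ZZZZ:
k=3  :Z::::
Z:ZZZZ
ZZ::ZZ
ZZZZ:Z
Z:Z::Z
::::Z:
k=4  :Z::::
Z:ZZZZ
ZZ::Z:
ZZZZZ:
Z:Z:::
::::Z:
k=5  Z:Z:::
ZZZZZZ
ZZ::Z:
ZZZZZ:
Z:Z:::
::::Z:
k=6  Z:Z:Z:
ZZZ:::
ZZ::::
ZZZZZ:
Z:Z:::
::::Z:
k=7  Z:Z:Z:
ZZZ:::
ZZ::::
ZZZZZ:
::Z:::
ZZ::Z:
k=8  Z:Z:Z:
ZZZ:::
ZZ::::
ZZZZZ:
:ZZ:::
::Z:Z:
k=9  ZZZ:Z:
::::::
Z:::::
ZZZZZ:
:ZZ:::
::Z:Z:
k=10  ZZZ:Z:
Z:::::
:Z::::
:ZZZZ:
:ZZ:::
::Z:Z:
k=11  ZZZ:Z:
Z:::::
:Z::::
:ZZZZ:
:Z::::
:Z:ZZ:
k=12  ZZZ:Z:
Z:::::
:Z:Z::
:Z::::
:Z:Z::
:Z:ZZ:
k=13  ZZZ:Z:
Z:::::
:Z:Z::
:ZZ:::
::Z:::
:ZZZZ:
k=14  ZZZ:Z:
Z::Z::
:ZZ:Z:
:ZZZ::
::Z:::
:ZZZZ:
k=15  ::Z:Z:
:::Z::
:ZZ:Z:
:ZZZ::
::Z:::
:ZZZZ:
k=16  ::Z:Z:
:::Z::
:ZZ:Z:
ZZZZ::
ZZZ:::
ZZZZZ:
k=17  ::Z:Z:
::::::
:Z:Z::
ZZZ:::
ZZZ:::
ZZZZZ:
k=18  ::Z:Z:
::::Z:
:Z::ZZ
ZZZ:Z:
ZZZ:::
ZZZZZ:
k=19  ZZZ:Z:
Z:::Z:
:Z::ZZ
ZZZ:Z:
ZZZ:::
ZZZZZ:
k=20  ZZZ:Z:
::::Z:
Z:::ZZ
:ZZ:Z:
ZZZ:::
ZZZZZ:
k=21  ZZZ:Z:
::::Z:
Z:::ZZ
:ZZ:Z:
Z:Z:::
:::ZZ:
k=22  ZZZ:Z:
::::Z:
Z:::ZZ
:ZZZZ:
Z::ZZ:
::::Z:
k=23  ZZZ:Z:
::::ZZ
Z:::::
:ZZZZZ
Z::ZZ:
::::Z:
k=24  ZZZ::Z
::::Z:
Z:::::
:ZZZZZ
Z::ZZ:
::::Z:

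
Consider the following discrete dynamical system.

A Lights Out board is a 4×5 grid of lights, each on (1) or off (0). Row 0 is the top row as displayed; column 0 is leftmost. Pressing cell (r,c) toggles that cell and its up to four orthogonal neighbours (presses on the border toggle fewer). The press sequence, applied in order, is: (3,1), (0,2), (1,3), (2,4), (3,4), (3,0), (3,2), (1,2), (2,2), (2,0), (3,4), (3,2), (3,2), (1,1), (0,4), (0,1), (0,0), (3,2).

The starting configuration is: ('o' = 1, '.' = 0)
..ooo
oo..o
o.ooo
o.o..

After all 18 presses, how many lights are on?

5

t=0: ..ooo
oo..o
o.ooo
o.o..
t=1: ..ooo
oo..o
ooooo
.o...
t=2: .o..o
ooo.o
ooooo
.o...
t=3: .o.oo
oo.o.
ooo.o
.o...
t=4: .o.oo
oo.oo
oooo.
.o..o
t=5: .o.oo
oo.oo
ooooo
.o.o.
t=6: .o.oo
oo.oo
.oooo
o..o.
t=7: .o.oo
oo.oo
.o.oo
ooo..
t=8: .oooo
o.o.o
.oooo
ooo..
t=9: .oooo
o...o
....o
oo...
t=10: .oooo
....o
oo..o
.o...
t=11: .oooo
....o
oo...
.o.oo
t=12: .oooo
....o
ooo..
..o.o
t=13: .oooo
....o
oo...
.o.oo
t=14: ..ooo
ooo.o
o....
.o.oo
t=15: ..o..
ooo..
o....
.o.oo
t=16: oo...
o.o..
o....
.o.oo
t=17: .....
..o..
o....
.o.oo
t=18: .....
..o..
o.o..
..o.o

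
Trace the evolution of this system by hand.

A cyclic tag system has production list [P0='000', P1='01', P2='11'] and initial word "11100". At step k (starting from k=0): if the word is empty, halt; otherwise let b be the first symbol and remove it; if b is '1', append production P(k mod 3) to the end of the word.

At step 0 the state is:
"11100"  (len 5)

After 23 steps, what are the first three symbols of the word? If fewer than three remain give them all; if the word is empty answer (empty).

[0] "11100"  (len 5)
[1] "1100000"  (len 7)
[2] "10000001"  (len 8)
[3] "000000111"  (len 9)
[4] "00000111"  (len 8)
[5] "0000111"  (len 7)
[6] "000111"  (len 6)
[7] "00111"  (len 5)
[8] "0111"  (len 4)
[9] "111"  (len 3)
[10] "11000"  (len 5)
[11] "100001"  (len 6)
[12] "0000111"  (len 7)
[13] "000111"  (len 6)
[14] "00111"  (len 5)
[15] "0111"  (len 4)
[16] "111"  (len 3)
[17] "1101"  (len 4)
[18] "10111"  (len 5)
[19] "0111000"  (len 7)
[20] "111000"  (len 6)
[21] "1100011"  (len 7)
[22] "100011000"  (len 9)
[23] "0001100001"  (len 10)

000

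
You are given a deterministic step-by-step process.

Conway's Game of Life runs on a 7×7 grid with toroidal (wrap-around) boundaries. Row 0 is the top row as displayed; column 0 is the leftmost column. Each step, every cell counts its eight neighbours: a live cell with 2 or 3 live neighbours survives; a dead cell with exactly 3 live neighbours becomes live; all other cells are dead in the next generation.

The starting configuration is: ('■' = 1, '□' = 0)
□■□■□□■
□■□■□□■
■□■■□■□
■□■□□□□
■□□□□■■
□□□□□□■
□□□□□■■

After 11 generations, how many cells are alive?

k=0  □■□■□□■
□■□■□□■
■□■■□■□
■□■□□□□
■□□□□■■
□□□□□□■
□□□□□■■
k=1  □□□□■□■
□■□■□■■
■□□■■□□
■□■■■■□
■■□□□■□
□□□□□□□
□□□□□■■
k=2  □□□□■□□
□□■■□□■
■□□□□□□
■□■□□■□
■■■■□■□
■□□□□■□
□□□□□■■
k=3  □□□■■□■
□□□■□□□
■□■■□□□
■□■■■□□
■□■■□■□
■□■□□■□
□□□□■■■
k=4  □□□■□□■
□□□□□□□
□□□□□□□
■□□□□□□
■□□□□■□
■□■□□□□
■□□□□□□
k=5  □□□□□□□
□□□□□□□
□□□□□□□
□□□□□□■
■□□□□□□
■□□□□□□
■■□□□□■
k=6  ■□□□□□□
□□□□□□□
□□□□□□□
□□□□□□□
■□□□□□■
□□□□□□□
■■□□□□■
k=7  ■■□□□□■
□□□□□□□
□□□□□□□
□□□□□□□
□□□□□□□
□■□□□□□
■■□□□□■
k=8  □■□□□□■
■□□□□□□
□□□□□□□
□□□□□□□
□□□□□□□
□■□□□□□
□□■□□□■
k=9  □■□□□□■
■□□□□□□
□□□□□□□
□□□□□□□
□□□□□□□
□□□□□□□
□■■□□□□
k=10  □■■□□□□
■□□□□□□
□□□□□□□
□□□□□□□
□□□□□□□
□□□□□□□
■■■□□□□
k=11  □□■□□□□
□■□□□□□
□□□□□□□
□□□□□□□
□□□□□□□
□■□□□□□
■□■□□□□

5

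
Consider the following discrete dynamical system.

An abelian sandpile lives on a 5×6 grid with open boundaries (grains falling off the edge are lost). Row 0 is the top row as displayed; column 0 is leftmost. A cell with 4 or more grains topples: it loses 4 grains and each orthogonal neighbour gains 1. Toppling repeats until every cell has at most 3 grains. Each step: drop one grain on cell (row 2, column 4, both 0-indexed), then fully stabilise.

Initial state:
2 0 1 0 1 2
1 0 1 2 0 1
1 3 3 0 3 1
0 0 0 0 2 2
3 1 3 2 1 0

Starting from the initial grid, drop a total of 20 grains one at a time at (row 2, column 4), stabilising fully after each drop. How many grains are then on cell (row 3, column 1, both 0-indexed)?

1

k=0  2 0 1 0 1 2
1 0 1 2 0 1
1 3 3 0 3 1
0 0 0 0 2 2
3 1 3 2 1 0
k=1  2 0 1 0 1 2
1 0 1 2 1 1
1 3 3 1 0 2
0 0 0 0 3 2
3 1 3 2 1 0
k=2  2 0 1 0 1 2
1 0 1 2 1 1
1 3 3 1 1 2
0 0 0 0 3 2
3 1 3 2 1 0
k=3  2 0 1 0 1 2
1 0 1 2 1 1
1 3 3 1 2 2
0 0 0 0 3 2
3 1 3 2 1 0
k=4  2 0 1 0 1 2
1 0 1 2 1 1
1 3 3 1 3 2
0 0 0 0 3 2
3 1 3 2 1 0
k=5  2 0 1 0 1 2
1 0 1 2 2 1
1 3 3 2 1 3
0 0 0 1 0 3
3 1 3 2 2 0
k=6  2 0 1 0 1 2
1 0 1 2 2 1
1 3 3 2 2 3
0 0 0 1 0 3
3 1 3 2 2 0
k=7  2 0 1 0 1 2
1 0 1 2 2 1
1 3 3 2 3 3
0 0 0 1 0 3
3 1 3 2 2 0
k=8  2 0 1 0 1 2
1 0 1 2 3 2
1 3 3 3 1 1
0 0 0 1 2 0
3 1 3 2 2 1
k=9  2 0 1 0 1 2
1 0 1 2 3 2
1 3 3 3 2 1
0 0 0 1 2 0
3 1 3 2 2 1
k=10  2 0 1 0 1 2
1 0 1 2 3 2
1 3 3 3 3 1
0 0 0 1 2 0
3 1 3 2 2 1
k=11  2 0 1 1 2 2
1 1 3 0 1 3
2 0 1 2 2 2
0 1 1 2 3 0
3 1 3 2 2 1
k=12  2 0 1 1 2 2
1 1 3 0 1 3
2 0 1 2 3 2
0 1 1 2 3 0
3 1 3 2 2 1
k=13  2 0 1 1 2 2
1 1 3 0 2 3
2 0 1 3 1 3
0 1 1 3 0 1
3 1 3 2 3 1
k=14  2 0 1 1 2 2
1 1 3 0 2 3
2 0 1 3 2 3
0 1 1 3 0 1
3 1 3 2 3 1
k=15  2 0 1 1 2 2
1 1 3 0 2 3
2 0 1 3 3 3
0 1 1 3 0 1
3 1 3 2 3 1
k=16  2 0 1 1 3 3
1 1 3 2 0 1
2 0 2 1 3 1
0 1 2 0 2 2
3 1 3 3 3 1
k=17  2 0 1 1 3 3
1 1 3 2 1 1
2 0 2 2 0 2
0 1 2 0 3 2
3 1 3 3 3 1
k=18  2 0 1 1 3 3
1 1 3 2 1 1
2 0 2 2 1 2
0 1 2 0 3 2
3 1 3 3 3 1
k=19  2 0 1 1 3 3
1 1 3 2 1 1
2 0 2 2 2 2
0 1 2 0 3 2
3 1 3 3 3 1
k=20  2 0 1 1 3 3
1 1 3 2 1 1
2 0 2 2 3 2
0 1 2 0 3 2
3 1 3 3 3 1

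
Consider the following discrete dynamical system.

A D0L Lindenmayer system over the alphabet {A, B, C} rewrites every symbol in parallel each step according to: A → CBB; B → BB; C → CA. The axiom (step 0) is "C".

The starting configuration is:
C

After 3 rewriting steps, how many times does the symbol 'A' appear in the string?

2

step 0: C
step 1: CA
step 2: CACBB
step 3: CACBBCABBBB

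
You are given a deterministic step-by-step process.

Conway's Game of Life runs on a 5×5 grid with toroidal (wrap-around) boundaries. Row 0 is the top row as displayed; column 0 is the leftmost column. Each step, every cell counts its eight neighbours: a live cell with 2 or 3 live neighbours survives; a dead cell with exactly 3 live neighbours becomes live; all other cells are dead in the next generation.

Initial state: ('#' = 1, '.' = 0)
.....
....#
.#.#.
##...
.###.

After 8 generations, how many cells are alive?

2

step 0: .....
....#
.#.#.
##...
.###.
step 1: ..##.
.....
.##.#
#..##
###..
step 2: ..##.
.#...
.##.#
.....
#....
step 3: .##..
##...
###..
##...
.....
step 4: ###..
.....
..#.#
#.#..
#.#..
step 5: #.#..
#.##.
.#.#.
#.#.#
#.###
step 6: #....
#..#.
.....
.....
..#..
step 7: .#..#
....#
.....
.....
.....
step 8: #....
#....
.....
.....
.....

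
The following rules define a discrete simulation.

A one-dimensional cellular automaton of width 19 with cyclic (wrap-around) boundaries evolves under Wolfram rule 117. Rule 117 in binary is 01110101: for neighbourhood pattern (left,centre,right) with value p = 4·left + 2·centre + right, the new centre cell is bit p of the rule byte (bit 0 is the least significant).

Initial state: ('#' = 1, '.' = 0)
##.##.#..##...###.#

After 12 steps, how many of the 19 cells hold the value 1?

[0] ##.##.#..##...###.#
[1] .##.####..###...##.
[2] ..##...##...###..##
[3] #..###..###...##..#
[4] ##...##...###..##..
[5] .###..###...##..##.
[6] ...##...###..##..##
[7] ##..###...##..##..#
[8] .##...###..##..##..
[9] ..###...##..##..###
[10] #...###..##..##...#
[11] ###...##..##..###..
[12] ..###..##..##...##.

9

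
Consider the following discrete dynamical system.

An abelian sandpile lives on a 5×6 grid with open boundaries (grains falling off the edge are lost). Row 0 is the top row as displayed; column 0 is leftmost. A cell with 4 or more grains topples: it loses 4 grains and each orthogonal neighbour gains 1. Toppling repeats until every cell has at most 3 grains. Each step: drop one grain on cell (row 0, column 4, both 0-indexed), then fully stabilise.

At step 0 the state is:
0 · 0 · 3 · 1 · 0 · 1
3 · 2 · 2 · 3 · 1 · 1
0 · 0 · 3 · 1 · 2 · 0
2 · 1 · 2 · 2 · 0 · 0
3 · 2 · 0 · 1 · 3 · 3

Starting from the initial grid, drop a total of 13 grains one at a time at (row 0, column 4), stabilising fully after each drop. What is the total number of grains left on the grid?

k=0  0 · 0 · 3 · 1 · 0 · 1
3 · 2 · 2 · 3 · 1 · 1
0 · 0 · 3 · 1 · 2 · 0
2 · 1 · 2 · 2 · 0 · 0
3 · 2 · 0 · 1 · 3 · 3
k=1  0 · 0 · 3 · 1 · 1 · 1
3 · 2 · 2 · 3 · 1 · 1
0 · 0 · 3 · 1 · 2 · 0
2 · 1 · 2 · 2 · 0 · 0
3 · 2 · 0 · 1 · 3 · 3
k=2  0 · 0 · 3 · 1 · 2 · 1
3 · 2 · 2 · 3 · 1 · 1
0 · 0 · 3 · 1 · 2 · 0
2 · 1 · 2 · 2 · 0 · 0
3 · 2 · 0 · 1 · 3 · 3
k=3  0 · 0 · 3 · 1 · 3 · 1
3 · 2 · 2 · 3 · 1 · 1
0 · 0 · 3 · 1 · 2 · 0
2 · 1 · 2 · 2 · 0 · 0
3 · 2 · 0 · 1 · 3 · 3
k=4  0 · 0 · 3 · 2 · 0 · 2
3 · 2 · 2 · 3 · 2 · 1
0 · 0 · 3 · 1 · 2 · 0
2 · 1 · 2 · 2 · 0 · 0
3 · 2 · 0 · 1 · 3 · 3
k=5  0 · 0 · 3 · 2 · 1 · 2
3 · 2 · 2 · 3 · 2 · 1
0 · 0 · 3 · 1 · 2 · 0
2 · 1 · 2 · 2 · 0 · 0
3 · 2 · 0 · 1 · 3 · 3
k=6  0 · 0 · 3 · 2 · 2 · 2
3 · 2 · 2 · 3 · 2 · 1
0 · 0 · 3 · 1 · 2 · 0
2 · 1 · 2 · 2 · 0 · 0
3 · 2 · 0 · 1 · 3 · 3
k=7  0 · 0 · 3 · 2 · 3 · 2
3 · 2 · 2 · 3 · 2 · 1
0 · 0 · 3 · 1 · 2 · 0
2 · 1 · 2 · 2 · 0 · 0
3 · 2 · 0 · 1 · 3 · 3
k=8  0 · 0 · 3 · 3 · 0 · 3
3 · 2 · 2 · 3 · 3 · 1
0 · 0 · 3 · 1 · 2 · 0
2 · 1 · 2 · 2 · 0 · 0
3 · 2 · 0 · 1 · 3 · 3
k=9  0 · 0 · 3 · 3 · 1 · 3
3 · 2 · 2 · 3 · 3 · 1
0 · 0 · 3 · 1 · 2 · 0
2 · 1 · 2 · 2 · 0 · 0
3 · 2 · 0 · 1 · 3 · 3
k=10  0 · 0 · 3 · 3 · 2 · 3
3 · 2 · 2 · 3 · 3 · 1
0 · 0 · 3 · 1 · 2 · 0
2 · 1 · 2 · 2 · 0 · 0
3 · 2 · 0 · 1 · 3 · 3
k=11  0 · 0 · 3 · 3 · 3 · 3
3 · 2 · 2 · 3 · 3 · 1
0 · 0 · 3 · 1 · 2 · 0
2 · 1 · 2 · 2 · 0 · 0
3 · 2 · 0 · 1 · 3 · 3
k=12  0 · 1 · 1 · 2 · 3 · 0
3 · 3 · 1 · 2 · 1 · 3
0 · 1 · 0 · 3 · 3 · 0
2 · 1 · 3 · 2 · 0 · 0
3 · 2 · 0 · 1 · 3 · 3
k=13  0 · 1 · 1 · 3 · 0 · 1
3 · 3 · 1 · 2 · 2 · 3
0 · 1 · 0 · 3 · 3 · 0
2 · 1 · 3 · 2 · 0 · 0
3 · 2 · 0 · 1 · 3 · 3

47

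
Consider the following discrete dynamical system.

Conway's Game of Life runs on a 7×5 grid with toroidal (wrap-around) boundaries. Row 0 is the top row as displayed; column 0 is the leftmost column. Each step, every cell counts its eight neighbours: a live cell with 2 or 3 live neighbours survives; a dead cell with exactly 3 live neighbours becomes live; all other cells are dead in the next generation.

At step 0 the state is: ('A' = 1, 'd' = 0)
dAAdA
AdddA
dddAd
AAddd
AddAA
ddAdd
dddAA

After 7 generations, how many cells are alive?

6

k=0  dAAdA
AdddA
dddAd
AAddd
AddAA
ddAdd
dddAA
k=1  dAAdd
AAAdA
dAddd
AAAAd
AdAAA
AdAdd
AAddA
k=2  ddddd
dddAd
ddddd
ddddd
ddddd
ddAdd
dddAA
k=3  dddAA
ddddd
ddddd
ddddd
ddddd
dddAd
dddAd
k=4  dddAA
ddddd
ddddd
ddddd
ddddd
ddddd
ddAAd
k=5  ddAAA
ddddd
ddddd
ddddd
ddddd
ddddd
ddAAA
k=6  ddAdA
dddAd
ddddd
ddddd
ddddd
dddAd
ddAdA
k=7  ddAdA
dddAd
ddddd
ddddd
ddddd
dddAd
ddAdA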